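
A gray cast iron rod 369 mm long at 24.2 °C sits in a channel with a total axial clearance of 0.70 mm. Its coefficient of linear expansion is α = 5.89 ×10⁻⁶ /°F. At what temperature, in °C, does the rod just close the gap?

α = 5.89×10⁻⁶/°F × 9/5 = 10.6×10⁻⁶/K.
α·L₀·ΔT = 0.7 mm ⇒ ΔT = 0.7 / (10.6×10⁻⁶ × 369.0) = 178.9 K.
T = 24.2 + 178.9 = 203.1 °C.

203 °C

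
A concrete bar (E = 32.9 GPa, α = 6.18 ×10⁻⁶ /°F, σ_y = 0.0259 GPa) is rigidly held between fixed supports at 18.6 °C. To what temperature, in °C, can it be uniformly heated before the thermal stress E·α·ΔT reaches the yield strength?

α = 6.18×10⁻⁶/°F × 9/5 = 11.1×10⁻⁶/K.
σ_y = 0.0259 GPa = 25.90 MPa.
E·α·ΔT = 25.90 MPa ⇒ ΔT = 25.90 / (32.90×10³ × 11.1×10⁻⁶) = 70.77 K.
T = 18.6 + 70.77 = 89.37 °C.

89.4 °C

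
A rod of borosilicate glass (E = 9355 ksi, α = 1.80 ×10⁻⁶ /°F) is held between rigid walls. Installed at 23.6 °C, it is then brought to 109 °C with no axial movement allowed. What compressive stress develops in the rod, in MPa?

17.8 MPa

E = 9355 ksi = 64.50 GPa.
α = 1.80×10⁻⁶/°F × 9/5 = 3.24×10⁻⁶/K.
ΔT = 85.40 K. Constrained thermal stress σ = E·α·ΔT = 64.50×10³ MPa × 3.24×10⁻⁶ × 85.40 = 17.8 MPa (compressive).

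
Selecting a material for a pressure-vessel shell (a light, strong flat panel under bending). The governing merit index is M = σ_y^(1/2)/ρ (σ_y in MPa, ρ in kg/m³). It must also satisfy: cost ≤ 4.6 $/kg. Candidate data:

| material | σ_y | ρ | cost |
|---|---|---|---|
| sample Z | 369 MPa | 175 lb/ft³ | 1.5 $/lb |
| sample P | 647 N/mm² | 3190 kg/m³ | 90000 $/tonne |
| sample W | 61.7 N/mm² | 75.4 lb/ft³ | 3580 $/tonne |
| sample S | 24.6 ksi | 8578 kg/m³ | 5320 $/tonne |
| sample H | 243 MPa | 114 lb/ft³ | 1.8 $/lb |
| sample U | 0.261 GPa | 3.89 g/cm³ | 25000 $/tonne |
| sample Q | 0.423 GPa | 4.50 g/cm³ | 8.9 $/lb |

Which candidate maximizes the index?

Screen on constraints: cost ≤ 4.6 $/kg. Survivors: sample Z, sample W, sample H.
After converting to SI:
  sample Z: σ_y = 369.0 MPa, ρ = 2803 kg/m³
  sample W: σ_y = 61.70 MPa, ρ = 1208 kg/m³
  sample H: σ_y = 243.0 MPa, ρ = 1826 kg/m³
  sample H: M = 8.54×10⁻³
  sample Z: M = 6.85×10⁻³
  sample W: M = 6.50×10⁻³
Sample H ranks first.

sample H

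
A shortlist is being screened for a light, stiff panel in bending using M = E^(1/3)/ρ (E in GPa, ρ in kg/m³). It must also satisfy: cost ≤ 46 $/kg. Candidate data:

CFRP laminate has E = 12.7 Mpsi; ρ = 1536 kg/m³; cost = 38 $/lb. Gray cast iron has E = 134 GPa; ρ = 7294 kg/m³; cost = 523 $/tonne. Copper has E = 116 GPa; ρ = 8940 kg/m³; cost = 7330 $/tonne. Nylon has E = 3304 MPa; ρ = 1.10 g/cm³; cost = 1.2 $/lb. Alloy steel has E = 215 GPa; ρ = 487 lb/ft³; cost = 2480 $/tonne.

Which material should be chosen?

nylon

Screen on constraints: cost ≤ 46 $/kg. Survivors: gray cast iron, copper, nylon, alloy steel.
Normalizing units and computing the index:
  gray cast iron: E = 134.0 GPa, ρ = 7294 kg/m³
  copper: E = 116.0 GPa, ρ = 8940 kg/m³
  nylon: E = 3.304 GPa, ρ = 1100 kg/m³
  alloy steel: E = 215.0 GPa, ρ = 7801 kg/m³
  nylon: M = 1.35×10⁻³
  alloy steel: M = 0.768×10⁻³
  gray cast iron: M = 0.702×10⁻³
  copper: M = 0.546×10⁻³
Nylon ranks first.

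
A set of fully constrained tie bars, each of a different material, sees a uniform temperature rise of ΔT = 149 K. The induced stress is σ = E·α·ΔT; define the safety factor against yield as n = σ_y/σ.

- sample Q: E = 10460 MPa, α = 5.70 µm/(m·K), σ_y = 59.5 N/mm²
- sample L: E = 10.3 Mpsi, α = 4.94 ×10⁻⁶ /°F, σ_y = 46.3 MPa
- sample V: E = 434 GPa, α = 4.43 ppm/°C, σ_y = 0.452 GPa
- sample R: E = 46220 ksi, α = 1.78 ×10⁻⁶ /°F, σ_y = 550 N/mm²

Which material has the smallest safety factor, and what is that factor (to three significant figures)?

In consistent units (E in GPa, α in ×10⁻⁶/K, σ_y in MPa):
  sample Q: E = 10.46, α = 5.70, σ_y = 59.50 → σ = 8.88 MPa, n = 6.70
  sample L: E = 71.02, α = 8.89, σ_y = 46.30 → σ = 94.1 MPa, n = 0.492
  sample V: E = 434.0, α = 4.43, σ_y = 452.0 → σ = 286 MPa, n = 1.58
  sample R: E = 318.7, α = 3.20, σ_y = 550.0 → σ = 152 MPa, n = 3.62
Smallest n: sample L with n = 0.492.

sample L, n = 0.492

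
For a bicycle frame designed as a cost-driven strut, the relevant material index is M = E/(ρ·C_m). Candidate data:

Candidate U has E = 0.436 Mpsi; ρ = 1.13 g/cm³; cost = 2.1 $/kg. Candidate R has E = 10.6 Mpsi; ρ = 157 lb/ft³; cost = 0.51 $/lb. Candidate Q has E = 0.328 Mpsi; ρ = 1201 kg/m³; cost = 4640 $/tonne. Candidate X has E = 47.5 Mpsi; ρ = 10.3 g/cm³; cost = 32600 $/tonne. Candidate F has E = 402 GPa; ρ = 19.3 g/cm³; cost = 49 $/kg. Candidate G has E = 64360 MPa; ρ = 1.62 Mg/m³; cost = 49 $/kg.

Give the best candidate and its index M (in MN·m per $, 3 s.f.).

After converting to SI:
  candidate U: E = 3.006 GPa, ρ = 1130 kg/m³, cost = 2.100 $/kg
  candidate R: E = 73.08 GPa, ρ = 2515 kg/m³, cost = 1.124 $/kg
  candidate Q: E = 2.261 GPa, ρ = 1201 kg/m³, cost = 4.640 $/kg
  candidate X: E = 327.5 GPa, ρ = 10300 kg/m³, cost = 32.60 $/kg
  candidate F: E = 402.0 GPa, ρ = 19300 kg/m³, cost = 49.00 $/kg
  candidate G: E = 64.36 GPa, ρ = 1620 kg/m³, cost = 49.00 $/kg
  candidate R: M = 25.8 MN·m per $
  candidate U: M = 1.27 MN·m per $
  candidate X: M = 0.975 MN·m per $
  candidate G: M = 0.811 MN·m per $
  candidate F: M = 0.425 MN·m per $
  candidate Q: M = 0.406 MN·m per $
Highest index: candidate R.

candidate R, M = 25.8 MN·m per $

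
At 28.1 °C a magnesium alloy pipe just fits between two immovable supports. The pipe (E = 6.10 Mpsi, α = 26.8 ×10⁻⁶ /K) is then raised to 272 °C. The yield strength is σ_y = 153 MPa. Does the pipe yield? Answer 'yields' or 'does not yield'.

E = 6.10 Mpsi = 42.06 GPa.
ΔT = 243.9 K. Constrained thermal stress σ = E·α·ΔT = 42.06×10³ MPa × 26.8×10⁻⁶ × 243.9 = 275 MPa (compressive).
Compare to σ_y = 153 MPa: σ ≥ σ_y, so it yields.

yields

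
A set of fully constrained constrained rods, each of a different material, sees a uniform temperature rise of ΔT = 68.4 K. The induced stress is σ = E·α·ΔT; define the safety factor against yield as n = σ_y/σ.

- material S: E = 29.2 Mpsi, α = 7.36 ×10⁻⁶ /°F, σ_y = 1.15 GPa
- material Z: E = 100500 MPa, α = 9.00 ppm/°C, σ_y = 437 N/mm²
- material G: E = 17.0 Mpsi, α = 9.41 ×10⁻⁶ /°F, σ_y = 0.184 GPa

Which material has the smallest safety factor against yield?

material G

Converting E to GPa, α to ×10⁻⁶/K, σ_y to MPa, then σ and n for each:
  material S: E = 201.3, α = 13.2, σ_y = 1150 → σ = 182 MPa, n = 6.30
  material Z: E = 100.5, α = 9.00, σ_y = 437.0 → σ = 61.9 MPa, n = 7.06
  material G: E = 117.2, α = 16.9, σ_y = 184.0 → σ = 136 MPa, n = 1.35
Material G has the lowest safety factor, n = 1.35.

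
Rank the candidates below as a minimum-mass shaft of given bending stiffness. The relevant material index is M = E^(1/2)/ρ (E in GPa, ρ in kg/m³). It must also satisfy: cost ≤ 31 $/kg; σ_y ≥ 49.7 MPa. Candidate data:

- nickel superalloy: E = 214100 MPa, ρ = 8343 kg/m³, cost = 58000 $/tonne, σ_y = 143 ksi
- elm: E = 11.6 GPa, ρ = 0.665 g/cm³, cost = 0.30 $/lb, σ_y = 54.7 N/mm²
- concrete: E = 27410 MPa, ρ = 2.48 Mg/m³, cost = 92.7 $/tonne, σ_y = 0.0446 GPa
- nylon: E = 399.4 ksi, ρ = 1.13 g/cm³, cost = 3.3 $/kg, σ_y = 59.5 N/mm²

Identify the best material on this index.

elm

Screen on constraints: cost ≤ 31 $/kg; σ_y ≥ 49.7 MPa. Survivors: elm, nylon.
Normalizing units and computing the index:
  elm: E = 11.60 GPa, ρ = 665.0 kg/m³
  nylon: E = 2.754 GPa, ρ = 1130 kg/m³
  elm: M = 5.12×10⁻³
  nylon: M = 1.47×10⁻³
The maximum is for elm.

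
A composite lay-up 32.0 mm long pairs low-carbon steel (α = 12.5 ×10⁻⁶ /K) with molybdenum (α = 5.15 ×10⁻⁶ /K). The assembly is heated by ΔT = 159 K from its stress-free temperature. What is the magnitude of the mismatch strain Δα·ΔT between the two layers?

Δα = |12.5 − 5.15|×10⁻⁶/K = 7.35×10⁻⁶/K.
Mismatch strain = Δα·ΔT = 7.35×10⁻⁶ × 159.0 = 1.17×10⁻³.

1.17×10⁻³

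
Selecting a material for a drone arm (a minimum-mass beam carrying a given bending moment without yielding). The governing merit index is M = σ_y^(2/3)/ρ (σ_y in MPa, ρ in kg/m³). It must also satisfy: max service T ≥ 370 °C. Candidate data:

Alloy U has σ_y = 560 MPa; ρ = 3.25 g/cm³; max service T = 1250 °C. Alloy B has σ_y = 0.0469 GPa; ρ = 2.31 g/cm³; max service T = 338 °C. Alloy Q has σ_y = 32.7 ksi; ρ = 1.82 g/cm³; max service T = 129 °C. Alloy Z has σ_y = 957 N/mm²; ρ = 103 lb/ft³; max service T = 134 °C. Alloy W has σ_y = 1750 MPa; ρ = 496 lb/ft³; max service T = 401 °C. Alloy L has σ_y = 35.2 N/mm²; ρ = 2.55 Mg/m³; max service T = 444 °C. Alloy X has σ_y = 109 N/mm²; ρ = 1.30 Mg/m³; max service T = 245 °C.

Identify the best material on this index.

alloy U

Screen on constraints: max service T ≥ 370 °C. Survivors: alloy U, alloy W, alloy L.
After converting to SI:
  alloy U: σ_y = 560.0 MPa, ρ = 3250 kg/m³
  alloy W: σ_y = 1750 MPa, ρ = 7945 kg/m³
  alloy L: σ_y = 35.20 MPa, ρ = 2550 kg/m³
  alloy U: M = 20.9×10⁻³
  alloy W: M = 18.3×10⁻³
  alloy L: M = 4.21×10⁻³
Alloy U has the largest M.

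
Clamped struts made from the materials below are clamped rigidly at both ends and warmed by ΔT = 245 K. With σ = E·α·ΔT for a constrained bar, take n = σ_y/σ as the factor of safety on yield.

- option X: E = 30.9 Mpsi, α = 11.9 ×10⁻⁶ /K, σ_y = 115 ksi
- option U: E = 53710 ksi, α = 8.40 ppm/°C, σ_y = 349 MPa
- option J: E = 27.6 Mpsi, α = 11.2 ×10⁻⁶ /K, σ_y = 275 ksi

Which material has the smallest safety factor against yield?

In consistent units (E in GPa, α in ×10⁻⁶/K, σ_y in MPa):
  option X: E = 213.0, α = 11.9, σ_y = 792.9 → σ = 621 MPa, n = 1.28
  option U: E = 370.3, α = 8.40, σ_y = 349.0 → σ = 762 MPa, n = 0.458
  option J: E = 190.3, α = 11.2, σ_y = 1896 → σ = 522 MPa, n = 3.63
Option U has the lowest safety factor, n = 0.458.

option U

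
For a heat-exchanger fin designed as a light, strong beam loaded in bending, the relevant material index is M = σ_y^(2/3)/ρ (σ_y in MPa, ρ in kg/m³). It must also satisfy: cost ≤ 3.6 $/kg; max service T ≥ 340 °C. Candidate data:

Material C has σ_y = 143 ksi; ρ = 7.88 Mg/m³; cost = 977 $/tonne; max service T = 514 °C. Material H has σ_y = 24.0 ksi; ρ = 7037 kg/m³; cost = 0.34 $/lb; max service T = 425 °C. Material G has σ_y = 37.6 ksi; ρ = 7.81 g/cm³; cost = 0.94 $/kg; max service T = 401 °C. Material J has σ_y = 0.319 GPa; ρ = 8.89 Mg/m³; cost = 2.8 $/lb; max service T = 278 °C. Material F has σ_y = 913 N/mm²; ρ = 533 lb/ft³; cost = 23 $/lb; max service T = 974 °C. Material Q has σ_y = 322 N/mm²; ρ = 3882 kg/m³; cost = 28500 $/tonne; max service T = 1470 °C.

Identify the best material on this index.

Screen on constraints: cost ≤ 3.6 $/kg; max service T ≥ 340 °C. Survivors: material C, material H, material G.
In SI units:
  material C: σ_y = 986.0 MPa, ρ = 7880 kg/m³
  material H: σ_y = 165.5 MPa, ρ = 7037 kg/m³
  material G: σ_y = 259.2 MPa, ρ = 7810 kg/m³
  material C: M = 12.6×10⁻³
  material G: M = 5.21×10⁻³
  material H: M = 4.28×10⁻³
Material C ranks first.

material C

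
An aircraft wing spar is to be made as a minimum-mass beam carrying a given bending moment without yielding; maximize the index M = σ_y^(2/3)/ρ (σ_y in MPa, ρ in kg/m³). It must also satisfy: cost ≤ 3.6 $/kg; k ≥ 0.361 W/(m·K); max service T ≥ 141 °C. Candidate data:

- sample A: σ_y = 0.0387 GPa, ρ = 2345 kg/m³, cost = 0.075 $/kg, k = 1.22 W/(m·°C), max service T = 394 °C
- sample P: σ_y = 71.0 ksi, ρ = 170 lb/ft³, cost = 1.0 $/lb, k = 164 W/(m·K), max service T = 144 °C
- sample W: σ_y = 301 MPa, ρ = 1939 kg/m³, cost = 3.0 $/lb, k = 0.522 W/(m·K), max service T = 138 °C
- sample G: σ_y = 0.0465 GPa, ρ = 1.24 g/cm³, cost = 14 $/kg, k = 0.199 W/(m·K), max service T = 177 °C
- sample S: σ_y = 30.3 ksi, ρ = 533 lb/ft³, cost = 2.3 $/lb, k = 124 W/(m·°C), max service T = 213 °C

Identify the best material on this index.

sample P

Screen on constraints: cost ≤ 3.6 $/kg; k ≥ 0.361 W/(m·K); max service T ≥ 141 °C. Survivors: sample A, sample P.
Convert each candidate to consistent units, then evaluate M:
  sample A: σ_y = 38.70 MPa, ρ = 2345 kg/m³
  sample P: σ_y = 489.5 MPa, ρ = 2723 kg/m³
  sample P: M = 22.8×10⁻³
  sample A: M = 4.88×10⁻³
Sample P has the largest M.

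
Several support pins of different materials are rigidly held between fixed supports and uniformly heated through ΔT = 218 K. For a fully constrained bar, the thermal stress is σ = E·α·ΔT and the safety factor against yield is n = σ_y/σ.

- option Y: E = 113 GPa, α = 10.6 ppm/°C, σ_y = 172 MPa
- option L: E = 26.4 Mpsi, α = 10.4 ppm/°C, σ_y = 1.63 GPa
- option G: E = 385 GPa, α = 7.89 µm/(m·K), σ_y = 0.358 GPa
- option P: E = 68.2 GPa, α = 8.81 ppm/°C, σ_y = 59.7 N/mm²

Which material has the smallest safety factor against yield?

With everything in SI (GPa, ×10⁻⁶/K, MPa):
  option Y: E = 113.0, α = 10.6, σ_y = 172.0 → σ = 261 MPa, n = 0.659
  option L: E = 182.0, α = 10.4, σ_y = 1630 → σ = 413 MPa, n = 3.95
  option G: E = 385.0, α = 7.89, σ_y = 358.0 → σ = 662 MPa, n = 0.541
  option P: E = 68.20, α = 8.81, σ_y = 59.70 → σ = 131 MPa, n = 0.456
The minimum is option P at n = 0.456.

option P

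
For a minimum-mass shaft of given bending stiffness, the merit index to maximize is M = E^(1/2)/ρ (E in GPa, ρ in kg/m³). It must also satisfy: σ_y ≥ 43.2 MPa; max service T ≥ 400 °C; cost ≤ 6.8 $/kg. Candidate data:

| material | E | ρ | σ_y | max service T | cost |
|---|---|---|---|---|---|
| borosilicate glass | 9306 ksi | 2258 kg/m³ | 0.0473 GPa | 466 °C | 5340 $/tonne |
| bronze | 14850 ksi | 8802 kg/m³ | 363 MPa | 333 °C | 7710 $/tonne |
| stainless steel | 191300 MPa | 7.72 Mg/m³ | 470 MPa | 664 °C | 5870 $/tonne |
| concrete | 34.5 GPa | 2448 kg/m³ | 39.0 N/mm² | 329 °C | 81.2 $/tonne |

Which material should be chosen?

Screen on constraints: σ_y ≥ 43.2 MPa; max service T ≥ 400 °C; cost ≤ 6.8 $/kg. Survivors: borosilicate glass, stainless steel.
Normalizing units and computing the index:
  borosilicate glass: E = 64.16 GPa, ρ = 2258 kg/m³
  stainless steel: E = 191.3 GPa, ρ = 7720 kg/m³
  borosilicate glass: M = 3.55×10⁻³
  stainless steel: M = 1.79×10⁻³
The maximum is for borosilicate glass.

borosilicate glass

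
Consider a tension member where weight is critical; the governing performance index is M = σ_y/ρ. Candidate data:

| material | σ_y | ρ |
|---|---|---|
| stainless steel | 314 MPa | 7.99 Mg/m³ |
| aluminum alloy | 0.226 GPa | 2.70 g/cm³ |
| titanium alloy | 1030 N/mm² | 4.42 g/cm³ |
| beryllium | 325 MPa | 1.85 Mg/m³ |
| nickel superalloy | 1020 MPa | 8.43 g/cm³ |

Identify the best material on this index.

titanium alloy

Putting every candidate on a common basis:
  stainless steel: σ_y = 314.0 MPa, ρ = 7990 kg/m³
  aluminum alloy: σ_y = 226.0 MPa, ρ = 2700 kg/m³
  titanium alloy: σ_y = 1030 MPa, ρ = 4420 kg/m³
  beryllium: σ_y = 325.0 MPa, ρ = 1850 kg/m³
  nickel superalloy: σ_y = 1020 MPa, ρ = 8430 kg/m³
  titanium alloy: M = 233 kN·m/kg
  beryllium: M = 176 kN·m/kg
  nickel superalloy: M = 121 kN·m/kg
  aluminum alloy: M = 83.7 kN·m/kg
  stainless steel: M = 39.3 kN·m/kg
Highest index: titanium alloy.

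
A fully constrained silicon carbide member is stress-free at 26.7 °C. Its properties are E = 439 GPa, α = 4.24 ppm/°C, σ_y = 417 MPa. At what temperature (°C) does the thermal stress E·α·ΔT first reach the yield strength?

E·α·ΔT = 417.0 MPa ⇒ ΔT = 417.0 / (439.0×10³ × 4.24×10⁻⁶) = 224.0 K.
T = 26.7 + 224.0 = 250.7 °C.

251 °C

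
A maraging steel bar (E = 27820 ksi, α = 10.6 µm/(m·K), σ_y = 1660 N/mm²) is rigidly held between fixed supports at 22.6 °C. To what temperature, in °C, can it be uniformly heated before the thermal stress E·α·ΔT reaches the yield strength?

E = 27820 ksi = 191.8 GPa.
σ_y = 1660 N/mm² = 1660 MPa.
E·α·ΔT = 1660 MPa ⇒ ΔT = 1660 / (191.8×10³ × 10.6×10⁻⁶) = 816.4 K.
T = 22.6 + 816.4 = 839.0 °C.

839 °C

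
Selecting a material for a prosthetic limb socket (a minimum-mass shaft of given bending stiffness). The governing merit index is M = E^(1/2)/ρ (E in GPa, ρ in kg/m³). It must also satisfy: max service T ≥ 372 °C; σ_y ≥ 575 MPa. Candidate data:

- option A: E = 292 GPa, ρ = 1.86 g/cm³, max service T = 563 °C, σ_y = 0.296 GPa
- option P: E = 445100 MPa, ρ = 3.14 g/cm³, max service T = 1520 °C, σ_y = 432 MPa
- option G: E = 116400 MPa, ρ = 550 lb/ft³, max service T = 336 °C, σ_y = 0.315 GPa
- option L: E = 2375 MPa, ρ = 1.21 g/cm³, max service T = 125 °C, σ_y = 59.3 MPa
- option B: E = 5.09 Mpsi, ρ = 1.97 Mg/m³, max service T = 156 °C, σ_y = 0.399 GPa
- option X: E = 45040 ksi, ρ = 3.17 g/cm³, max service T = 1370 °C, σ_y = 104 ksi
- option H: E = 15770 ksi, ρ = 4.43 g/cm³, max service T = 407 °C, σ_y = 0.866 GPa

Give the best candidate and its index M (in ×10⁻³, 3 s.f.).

Screen on constraints: max service T ≥ 372 °C; σ_y ≥ 575 MPa. Survivors: option X, option H.
In SI units:
  option X: E = 310.5 GPa, ρ = 3170 kg/m³
  option H: E = 108.7 GPa, ρ = 4430 kg/m³
  option X: M = 5.56×10⁻³
  option H: M = 2.35×10⁻³
Option X ranks first.

option X, M = 5.56×10⁻³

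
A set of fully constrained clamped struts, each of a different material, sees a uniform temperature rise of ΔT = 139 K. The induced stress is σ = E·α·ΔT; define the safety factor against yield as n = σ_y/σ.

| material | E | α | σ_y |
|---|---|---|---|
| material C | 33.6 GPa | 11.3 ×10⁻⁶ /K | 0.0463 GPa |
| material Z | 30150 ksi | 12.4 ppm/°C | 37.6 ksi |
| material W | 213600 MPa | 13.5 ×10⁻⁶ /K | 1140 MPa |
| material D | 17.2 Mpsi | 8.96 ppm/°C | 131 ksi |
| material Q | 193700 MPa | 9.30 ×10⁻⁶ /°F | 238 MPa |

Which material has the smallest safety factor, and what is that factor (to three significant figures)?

material Q, n = 0.528

Per material, after unit conversion:
  material C: E = 33.60, α = 11.3, σ_y = 46.30 → σ = 52.8 MPa, n = 0.877
  material Z: E = 207.9, α = 12.4, σ_y = 259.2 → σ = 358 MPa, n = 0.724
  material W: E = 213.6, α = 13.5, σ_y = 1140 → σ = 401 MPa, n = 2.84
  material D: E = 118.6, α = 8.96, σ_y = 903.2 → σ = 148 MPa, n = 6.12
  material Q: E = 193.7, α = 16.7, σ_y = 238.0 → σ = 451 MPa, n = 0.528
Smallest n: material Q with n = 0.528.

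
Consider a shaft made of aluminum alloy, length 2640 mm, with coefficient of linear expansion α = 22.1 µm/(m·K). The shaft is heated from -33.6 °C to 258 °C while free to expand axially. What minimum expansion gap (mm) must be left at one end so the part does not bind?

ΔT = 258 − (-33.6) = 291.6 K.
ΔL = α·L₀·ΔT = 22.1×10⁻⁶ × 2640 mm × 291.6 K = 17.0 mm.

17.0 mm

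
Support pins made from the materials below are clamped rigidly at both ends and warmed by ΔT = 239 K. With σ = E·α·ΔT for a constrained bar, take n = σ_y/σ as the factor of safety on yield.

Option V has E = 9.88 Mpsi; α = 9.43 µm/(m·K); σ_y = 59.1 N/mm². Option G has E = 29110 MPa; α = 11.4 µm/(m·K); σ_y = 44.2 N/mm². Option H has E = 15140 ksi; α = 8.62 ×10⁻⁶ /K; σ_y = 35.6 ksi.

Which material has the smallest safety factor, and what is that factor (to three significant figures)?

With everything in SI (GPa, ×10⁻⁶/K, MPa):
  option V: E = 68.12, α = 9.43, σ_y = 59.10 → σ = 154 MPa, n = 0.385
  option G: E = 29.11, α = 11.4, σ_y = 44.20 → σ = 79.3 MPa, n = 0.557
  option H: E = 104.4, α = 8.62, σ_y = 245.5 → σ = 215 MPa, n = 1.14
The minimum is option V at n = 0.385.

option V, n = 0.385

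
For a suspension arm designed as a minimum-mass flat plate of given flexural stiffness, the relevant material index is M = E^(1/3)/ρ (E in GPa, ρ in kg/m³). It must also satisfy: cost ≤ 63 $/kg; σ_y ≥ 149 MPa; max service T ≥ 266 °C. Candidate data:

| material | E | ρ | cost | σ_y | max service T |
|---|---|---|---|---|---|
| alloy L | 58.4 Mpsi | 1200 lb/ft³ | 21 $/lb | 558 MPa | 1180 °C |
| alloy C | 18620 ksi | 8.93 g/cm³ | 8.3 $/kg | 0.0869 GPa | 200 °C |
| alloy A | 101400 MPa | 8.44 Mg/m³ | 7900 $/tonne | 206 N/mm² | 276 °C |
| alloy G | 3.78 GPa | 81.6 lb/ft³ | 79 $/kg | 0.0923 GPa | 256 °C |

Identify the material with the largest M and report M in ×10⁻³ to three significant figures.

Screen on constraints: cost ≤ 63 $/kg; σ_y ≥ 149 MPa; max service T ≥ 266 °C. Survivors: alloy L, alloy A.
Normalizing units and computing the index:
  alloy L: E = 402.7 GPa, ρ = 19220 kg/m³
  alloy A: E = 101.4 GPa, ρ = 8440 kg/m³
  alloy A: M = 0.553×10⁻³
  alloy L: M = 0.384×10⁻³
Highest index: alloy A.

alloy A, M = 0.553×10⁻³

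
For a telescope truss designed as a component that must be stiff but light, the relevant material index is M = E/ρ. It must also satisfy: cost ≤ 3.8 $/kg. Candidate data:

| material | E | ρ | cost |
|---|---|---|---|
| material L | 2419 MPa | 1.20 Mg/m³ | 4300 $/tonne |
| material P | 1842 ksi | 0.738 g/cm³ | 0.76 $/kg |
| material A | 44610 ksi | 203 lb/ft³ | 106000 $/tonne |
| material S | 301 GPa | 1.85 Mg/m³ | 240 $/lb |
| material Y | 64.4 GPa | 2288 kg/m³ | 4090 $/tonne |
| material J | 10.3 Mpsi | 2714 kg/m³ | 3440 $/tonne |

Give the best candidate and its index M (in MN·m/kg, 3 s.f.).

Screen on constraints: cost ≤ 3.8 $/kg. Survivors: material P, material J.
In SI units:
  material P: E = 12.70 GPa, ρ = 738.0 kg/m³
  material J: E = 71.02 GPa, ρ = 2714 kg/m³
  material J: M = 26.2 MN·m/kg
  material P: M = 17.2 MN·m/kg
Material J has the largest M.

material J, M = 26.2 MN·m/kg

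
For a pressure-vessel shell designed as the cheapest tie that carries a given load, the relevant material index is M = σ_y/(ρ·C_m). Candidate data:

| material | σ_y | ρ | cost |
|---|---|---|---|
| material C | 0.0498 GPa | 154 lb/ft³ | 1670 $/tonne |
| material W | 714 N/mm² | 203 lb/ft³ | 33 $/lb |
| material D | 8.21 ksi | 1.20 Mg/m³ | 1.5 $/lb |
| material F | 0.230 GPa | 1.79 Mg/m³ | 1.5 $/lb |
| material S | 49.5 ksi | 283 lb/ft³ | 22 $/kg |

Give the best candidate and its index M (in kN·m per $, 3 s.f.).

In SI units:
  material C: σ_y = 49.80 MPa, ρ = 2467 kg/m³, cost = 1.670 $/kg
  material W: σ_y = 714.0 MPa, ρ = 3252 kg/m³, cost = 72.75 $/kg
  material D: σ_y = 56.61 MPa, ρ = 1200 kg/m³, cost = 3.307 $/kg
  material F: σ_y = 230.0 MPa, ρ = 1790 kg/m³, cost = 3.307 $/kg
  material S: σ_y = 341.3 MPa, ρ = 4533 kg/m³, cost = 22.00 $/kg
  material F: M = 38.9 kN·m per $
  material D: M = 14.3 kN·m per $
  material C: M = 12.1 kN·m per $
  material S: M = 3.42 kN·m per $
  material W: M = 3.02 kN·m per $
Material F ranks first.

material F, M = 38.9 kN·m per $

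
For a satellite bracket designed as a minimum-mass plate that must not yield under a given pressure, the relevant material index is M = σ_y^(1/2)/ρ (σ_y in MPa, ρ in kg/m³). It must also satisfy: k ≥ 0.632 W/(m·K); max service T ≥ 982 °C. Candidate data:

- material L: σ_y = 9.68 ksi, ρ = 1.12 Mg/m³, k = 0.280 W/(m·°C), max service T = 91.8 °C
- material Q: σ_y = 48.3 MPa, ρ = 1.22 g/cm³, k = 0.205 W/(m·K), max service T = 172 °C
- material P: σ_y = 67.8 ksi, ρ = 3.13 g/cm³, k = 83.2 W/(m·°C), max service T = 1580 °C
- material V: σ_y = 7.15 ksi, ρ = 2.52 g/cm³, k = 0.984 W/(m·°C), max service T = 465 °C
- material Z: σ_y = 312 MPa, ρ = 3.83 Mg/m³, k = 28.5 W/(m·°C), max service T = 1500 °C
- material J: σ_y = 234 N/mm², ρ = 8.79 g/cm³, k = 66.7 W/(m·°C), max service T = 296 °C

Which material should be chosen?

Screen on constraints: k ≥ 0.632 W/(m·K); max service T ≥ 982 °C. Survivors: material P, material Z.
Putting every candidate on a common basis:
  material P: σ_y = 467.5 MPa, ρ = 3130 kg/m³
  material Z: σ_y = 312.0 MPa, ρ = 3830 kg/m³
  material P: M = 6.91×10⁻³
  material Z: M = 4.61×10⁻³
Material P ranks first.

material P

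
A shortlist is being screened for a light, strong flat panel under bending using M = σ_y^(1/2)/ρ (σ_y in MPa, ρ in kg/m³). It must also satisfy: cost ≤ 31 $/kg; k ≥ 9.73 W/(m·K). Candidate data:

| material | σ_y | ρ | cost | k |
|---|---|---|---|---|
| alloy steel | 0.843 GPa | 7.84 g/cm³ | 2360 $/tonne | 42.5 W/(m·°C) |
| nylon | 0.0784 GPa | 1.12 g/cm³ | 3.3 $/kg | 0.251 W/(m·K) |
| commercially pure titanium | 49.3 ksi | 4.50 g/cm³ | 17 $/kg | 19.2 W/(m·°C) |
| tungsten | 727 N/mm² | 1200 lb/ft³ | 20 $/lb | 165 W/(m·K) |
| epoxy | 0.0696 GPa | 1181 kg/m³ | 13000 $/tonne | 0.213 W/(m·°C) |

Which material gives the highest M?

commercially pure titanium

Screen on constraints: cost ≤ 31 $/kg; k ≥ 9.73 W/(m·K). Survivors: alloy steel, commercially pure titanium.
In SI units:
  alloy steel: σ_y = 843.0 MPa, ρ = 7840 kg/m³
  commercially pure titanium: σ_y = 339.9 MPa, ρ = 4500 kg/m³
  commercially pure titanium: M = 4.10×10⁻³
  alloy steel: M = 3.70×10⁻³
Highest index: commercially pure titanium.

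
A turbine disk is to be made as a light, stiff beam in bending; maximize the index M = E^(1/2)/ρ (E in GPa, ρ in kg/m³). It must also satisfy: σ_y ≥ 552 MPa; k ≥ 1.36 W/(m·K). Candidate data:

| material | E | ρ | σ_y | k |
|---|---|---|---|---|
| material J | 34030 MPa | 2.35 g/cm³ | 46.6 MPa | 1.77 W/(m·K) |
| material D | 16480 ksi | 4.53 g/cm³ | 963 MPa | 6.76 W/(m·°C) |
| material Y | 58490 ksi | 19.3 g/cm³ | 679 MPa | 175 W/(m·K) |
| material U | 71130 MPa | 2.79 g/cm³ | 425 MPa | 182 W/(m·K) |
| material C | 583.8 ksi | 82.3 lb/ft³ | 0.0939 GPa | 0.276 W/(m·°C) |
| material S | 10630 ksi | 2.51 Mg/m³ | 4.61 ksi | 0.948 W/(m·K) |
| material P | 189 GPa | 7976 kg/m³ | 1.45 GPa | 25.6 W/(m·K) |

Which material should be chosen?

material D

Screen on constraints: σ_y ≥ 552 MPa; k ≥ 1.36 W/(m·K). Survivors: material D, material Y, material P.
Normalizing units and computing the index:
  material D: E = 113.6 GPa, ρ = 4530 kg/m³
  material Y: E = 403.3 GPa, ρ = 19300 kg/m³
  material P: E = 189.0 GPa, ρ = 7976 kg/m³
  material D: M = 2.35×10⁻³
  material P: M = 1.72×10⁻³
  material Y: M = 1.04×10⁻³
Highest index: material D.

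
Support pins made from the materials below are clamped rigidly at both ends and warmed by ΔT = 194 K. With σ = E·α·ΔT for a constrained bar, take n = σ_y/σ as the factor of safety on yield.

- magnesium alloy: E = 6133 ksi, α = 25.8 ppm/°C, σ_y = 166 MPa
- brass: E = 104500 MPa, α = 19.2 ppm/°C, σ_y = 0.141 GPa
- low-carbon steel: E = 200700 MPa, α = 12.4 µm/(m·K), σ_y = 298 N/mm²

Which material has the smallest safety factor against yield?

brass

Per material, after unit conversion:
  magnesium alloy: E = 42.29, α = 25.8, σ_y = 166.0 → σ = 212 MPa, n = 0.784
  brass: E = 104.5, α = 19.2, σ_y = 141.0 → σ = 389 MPa, n = 0.362
  low-carbon steel: E = 200.7, α = 12.4, σ_y = 298.0 → σ = 483 MPa, n = 0.617
Brass has the lowest safety factor, n = 0.362.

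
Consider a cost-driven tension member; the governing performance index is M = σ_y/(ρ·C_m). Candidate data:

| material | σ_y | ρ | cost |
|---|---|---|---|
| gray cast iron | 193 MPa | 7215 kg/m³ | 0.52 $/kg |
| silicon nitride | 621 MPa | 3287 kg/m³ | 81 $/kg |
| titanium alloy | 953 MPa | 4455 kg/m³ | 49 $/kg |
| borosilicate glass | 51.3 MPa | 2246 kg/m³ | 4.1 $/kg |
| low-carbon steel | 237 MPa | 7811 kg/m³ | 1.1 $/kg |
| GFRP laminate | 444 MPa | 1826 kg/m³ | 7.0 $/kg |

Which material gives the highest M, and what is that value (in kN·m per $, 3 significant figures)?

gray cast iron, M = 51.4 kN·m per $

Evaluate M for each candidate:
  gray cast iron: M = 51.4 kN·m per $
  GFRP laminate: M = 34.7 kN·m per $
  low-carbon steel: M = 27.6 kN·m per $
  borosilicate glass: M = 5.57 kN·m per $
  titanium alloy: M = 4.37 kN·m per $
  silicon nitride: M = 2.33 kN·m per $
The maximum is for gray cast iron.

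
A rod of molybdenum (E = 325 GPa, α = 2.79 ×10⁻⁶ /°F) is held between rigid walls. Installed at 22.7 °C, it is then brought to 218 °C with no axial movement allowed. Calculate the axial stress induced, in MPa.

319 MPa

α = 2.79×10⁻⁶/°F × 9/5 = 5.02×10⁻⁶/K.
ΔT = 195.3 K. Constrained thermal stress σ = E·α·ΔT = 325.0×10³ MPa × 5.02×10⁻⁶ × 195.3 = 319 MPa (compressive).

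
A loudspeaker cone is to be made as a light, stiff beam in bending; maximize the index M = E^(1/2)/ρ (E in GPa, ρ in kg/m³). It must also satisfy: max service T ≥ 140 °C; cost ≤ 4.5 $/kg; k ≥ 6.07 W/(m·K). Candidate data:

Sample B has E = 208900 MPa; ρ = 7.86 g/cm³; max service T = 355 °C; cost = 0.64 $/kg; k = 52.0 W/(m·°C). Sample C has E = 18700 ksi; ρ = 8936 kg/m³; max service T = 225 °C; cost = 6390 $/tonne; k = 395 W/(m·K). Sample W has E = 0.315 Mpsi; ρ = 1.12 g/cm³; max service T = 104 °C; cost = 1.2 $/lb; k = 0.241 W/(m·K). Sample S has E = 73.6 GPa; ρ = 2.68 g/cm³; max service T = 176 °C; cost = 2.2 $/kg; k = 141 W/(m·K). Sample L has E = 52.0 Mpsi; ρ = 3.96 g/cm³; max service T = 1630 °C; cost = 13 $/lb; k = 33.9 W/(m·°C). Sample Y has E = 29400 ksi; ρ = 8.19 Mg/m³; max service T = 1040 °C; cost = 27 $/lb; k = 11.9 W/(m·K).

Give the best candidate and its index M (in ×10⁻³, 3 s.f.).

sample S, M = 3.20×10⁻³

Screen on constraints: max service T ≥ 140 °C; cost ≤ 4.5 $/kg; k ≥ 6.07 W/(m·K). Survivors: sample B, sample S.
In SI units:
  sample B: E = 208.9 GPa, ρ = 7860 kg/m³
  sample S: E = 73.60 GPa, ρ = 2680 kg/m³
  sample S: M = 3.20×10⁻³
  sample B: M = 1.84×10⁻³
The maximum is for sample S.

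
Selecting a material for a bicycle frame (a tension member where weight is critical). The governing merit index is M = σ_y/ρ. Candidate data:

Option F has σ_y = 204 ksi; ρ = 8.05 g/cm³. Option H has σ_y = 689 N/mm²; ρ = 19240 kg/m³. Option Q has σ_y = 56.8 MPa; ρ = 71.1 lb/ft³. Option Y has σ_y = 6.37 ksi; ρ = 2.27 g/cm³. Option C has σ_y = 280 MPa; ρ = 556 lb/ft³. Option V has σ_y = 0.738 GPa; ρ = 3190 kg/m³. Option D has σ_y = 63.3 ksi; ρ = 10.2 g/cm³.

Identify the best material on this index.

In SI units:
  option F: σ_y = 1407 MPa, ρ = 8050 kg/m³
  option H: σ_y = 689.0 MPa, ρ = 19240 kg/m³
  option Q: σ_y = 56.80 MPa, ρ = 1139 kg/m³
  option Y: σ_y = 43.92 MPa, ρ = 2270 kg/m³
  option C: σ_y = 280.0 MPa, ρ = 8906 kg/m³
  option V: σ_y = 738.0 MPa, ρ = 3190 kg/m³
  option D: σ_y = 436.4 MPa, ρ = 10200 kg/m³
  option V: M = 231 kN·m/kg
  option F: M = 175 kN·m/kg
  option Q: M = 49.9 kN·m/kg
  option D: M = 42.8 kN·m/kg
  option H: M = 35.8 kN·m/kg
  option C: M = 31.4 kN·m/kg
  option Y: M = 19.3 kN·m/kg
Option V ranks first.

option V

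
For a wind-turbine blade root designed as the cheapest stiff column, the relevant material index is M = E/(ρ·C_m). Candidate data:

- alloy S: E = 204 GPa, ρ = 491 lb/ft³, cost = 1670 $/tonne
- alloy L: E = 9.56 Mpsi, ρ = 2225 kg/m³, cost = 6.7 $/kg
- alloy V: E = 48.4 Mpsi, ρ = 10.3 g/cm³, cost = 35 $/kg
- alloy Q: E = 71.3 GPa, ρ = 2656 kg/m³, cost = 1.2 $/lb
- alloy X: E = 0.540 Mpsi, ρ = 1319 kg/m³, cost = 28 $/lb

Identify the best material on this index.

Putting every candidate on a common basis:
  alloy S: E = 204.0 GPa, ρ = 7865 kg/m³, cost = 1.670 $/kg
  alloy L: E = 65.91 GPa, ρ = 2225 kg/m³, cost = 6.700 $/kg
  alloy V: E = 333.7 GPa, ρ = 10300 kg/m³, cost = 35.00 $/kg
  alloy Q: E = 71.30 GPa, ρ = 2656 kg/m³, cost = 2.646 $/kg
  alloy X: E = 3.723 GPa, ρ = 1319 kg/m³, cost = 61.73 $/kg
  alloy S: M = 15.5 MN·m per $
  alloy Q: M = 10.1 MN·m per $
  alloy L: M = 4.42 MN·m per $
  alloy V: M = 0.926 MN·m per $
  alloy X: M = 0.0457 MN·m per $
Highest index: alloy S.

alloy S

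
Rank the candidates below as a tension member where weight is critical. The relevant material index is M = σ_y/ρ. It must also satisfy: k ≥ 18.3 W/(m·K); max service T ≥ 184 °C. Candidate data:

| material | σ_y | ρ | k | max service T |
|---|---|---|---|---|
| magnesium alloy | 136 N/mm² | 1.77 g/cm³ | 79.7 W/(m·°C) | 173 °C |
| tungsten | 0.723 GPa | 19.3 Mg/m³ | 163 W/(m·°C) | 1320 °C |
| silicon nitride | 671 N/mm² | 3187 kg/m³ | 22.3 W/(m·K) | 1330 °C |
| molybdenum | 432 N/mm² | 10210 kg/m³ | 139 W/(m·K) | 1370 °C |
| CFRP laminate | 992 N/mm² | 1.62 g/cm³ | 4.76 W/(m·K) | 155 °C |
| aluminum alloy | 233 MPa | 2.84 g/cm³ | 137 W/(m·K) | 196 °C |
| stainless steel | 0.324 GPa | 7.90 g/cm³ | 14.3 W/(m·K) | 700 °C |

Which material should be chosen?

silicon nitride

Screen on constraints: k ≥ 18.3 W/(m·K); max service T ≥ 184 °C. Survivors: tungsten, silicon nitride, molybdenum, aluminum alloy.
Convert each candidate to consistent units, then evaluate M:
  tungsten: σ_y = 723.0 MPa, ρ = 19300 kg/m³
  silicon nitride: σ_y = 671.0 MPa, ρ = 3187 kg/m³
  molybdenum: σ_y = 432.0 MPa, ρ = 10210 kg/m³
  aluminum alloy: σ_y = 233.0 MPa, ρ = 2840 kg/m³
  silicon nitride: M = 211 kN·m/kg
  aluminum alloy: M = 82.0 kN·m/kg
  molybdenum: M = 42.3 kN·m/kg
  tungsten: M = 37.5 kN·m/kg
Silicon nitride ranks first.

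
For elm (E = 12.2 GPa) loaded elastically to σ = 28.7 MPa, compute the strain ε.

2.35×10⁻³

ε = σ/E = 28.7 / 12200 = 2.35×10⁻³.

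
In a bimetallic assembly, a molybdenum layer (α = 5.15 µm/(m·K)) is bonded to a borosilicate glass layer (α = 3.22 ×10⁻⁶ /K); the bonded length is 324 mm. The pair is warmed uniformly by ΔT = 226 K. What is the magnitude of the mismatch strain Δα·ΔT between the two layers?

4.36×10⁻⁴

Δα = |5.15 − 3.22|×10⁻⁶/K = 1.93×10⁻⁶/K.
Mismatch strain = Δα·ΔT = 1.93×10⁻⁶ × 226.0 = 4.36×10⁻⁴.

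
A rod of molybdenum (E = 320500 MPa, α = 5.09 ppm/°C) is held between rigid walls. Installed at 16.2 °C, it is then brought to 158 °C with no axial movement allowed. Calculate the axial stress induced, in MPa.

231 MPa

E = 320500 MPa = 320.5 GPa.
ΔT = 141.8 K. Constrained thermal stress σ = E·α·ΔT = 320.5×10³ MPa × 5.09×10⁻⁶ × 141.8 = 231 MPa (compressive).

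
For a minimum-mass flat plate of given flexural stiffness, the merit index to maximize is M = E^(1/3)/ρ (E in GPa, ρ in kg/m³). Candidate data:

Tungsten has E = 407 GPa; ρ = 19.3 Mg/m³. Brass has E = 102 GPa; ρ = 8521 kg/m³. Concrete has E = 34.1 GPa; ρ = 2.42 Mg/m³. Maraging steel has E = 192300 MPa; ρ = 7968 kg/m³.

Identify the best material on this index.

Convert each candidate to consistent units, then evaluate M:
  tungsten: E = 407.0 GPa, ρ = 19300 kg/m³
  brass: E = 102.0 GPa, ρ = 8521 kg/m³
  concrete: E = 34.10 GPa, ρ = 2420 kg/m³
  maraging steel: E = 192.3 GPa, ρ = 7968 kg/m³
  concrete: M = 1.34×10⁻³
  maraging steel: M = 0.724×10⁻³
  brass: M = 0.548×10⁻³
  tungsten: M = 0.384×10⁻³
Concrete ranks first.

concrete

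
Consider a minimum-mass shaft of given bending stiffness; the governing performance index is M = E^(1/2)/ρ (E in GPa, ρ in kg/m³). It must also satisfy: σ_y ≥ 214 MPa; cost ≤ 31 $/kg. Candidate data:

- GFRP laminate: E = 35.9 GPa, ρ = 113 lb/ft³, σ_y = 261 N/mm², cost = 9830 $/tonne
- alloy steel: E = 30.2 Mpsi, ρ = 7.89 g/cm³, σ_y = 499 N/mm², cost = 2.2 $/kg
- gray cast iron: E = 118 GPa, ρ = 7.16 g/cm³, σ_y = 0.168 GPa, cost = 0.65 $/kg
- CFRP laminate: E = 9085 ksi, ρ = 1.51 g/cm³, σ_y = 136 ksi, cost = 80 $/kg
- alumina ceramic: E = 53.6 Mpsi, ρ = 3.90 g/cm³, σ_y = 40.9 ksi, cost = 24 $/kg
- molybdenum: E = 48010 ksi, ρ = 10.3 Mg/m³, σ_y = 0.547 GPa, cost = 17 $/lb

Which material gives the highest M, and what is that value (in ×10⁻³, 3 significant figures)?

Screen on constraints: σ_y ≥ 214 MPa; cost ≤ 31 $/kg. Survivors: GFRP laminate, alloy steel, alumina ceramic.
Putting every candidate on a common basis:
  GFRP laminate: E = 35.90 GPa, ρ = 1810 kg/m³
  alloy steel: E = 208.2 GPa, ρ = 7890 kg/m³
  alumina ceramic: E = 369.6 GPa, ρ = 3900 kg/m³
  alumina ceramic: M = 4.93×10⁻³
  GFRP laminate: M = 3.31×10⁻³
  alloy steel: M = 1.83×10⁻³
Alumina ceramic has the largest M.

alumina ceramic, M = 4.93×10⁻³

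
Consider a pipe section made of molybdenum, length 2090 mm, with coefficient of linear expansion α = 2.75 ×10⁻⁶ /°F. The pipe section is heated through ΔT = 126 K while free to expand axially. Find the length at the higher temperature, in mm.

Convert α: 2.75×10⁻⁶/°F × (9/5) = 4.95×10⁻⁶/K.
ΔL = α·L₀·ΔT = 4.95×10⁻⁶ × 2090 mm × 126.0 K = 1.30 mm.
L = L₀ + ΔL = 2090 + 1.30 = 2091.3 mm.

2091.3 mm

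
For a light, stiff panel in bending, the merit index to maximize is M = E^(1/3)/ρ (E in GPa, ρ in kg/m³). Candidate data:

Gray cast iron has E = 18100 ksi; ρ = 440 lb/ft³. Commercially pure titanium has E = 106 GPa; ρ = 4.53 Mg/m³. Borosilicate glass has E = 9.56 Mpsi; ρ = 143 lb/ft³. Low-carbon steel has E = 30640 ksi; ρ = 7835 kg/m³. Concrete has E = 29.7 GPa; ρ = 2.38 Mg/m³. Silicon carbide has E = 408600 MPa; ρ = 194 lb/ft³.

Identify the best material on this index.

silicon carbide

Convert each candidate to consistent units, then evaluate M:
  gray cast iron: E = 124.8 GPa, ρ = 7048 kg/m³
  commercially pure titanium: E = 106.0 GPa, ρ = 4530 kg/m³
  borosilicate glass: E = 65.91 GPa, ρ = 2291 kg/m³
  low-carbon steel: E = 211.3 GPa, ρ = 7835 kg/m³
  concrete: E = 29.70 GPa, ρ = 2380 kg/m³
  silicon carbide: E = 408.6 GPa, ρ = 3108 kg/m³
  silicon carbide: M = 2.39×10⁻³
  borosilicate glass: M = 1.76×10⁻³
  concrete: M = 1.30×10⁻³
  commercially pure titanium: M = 1.04×10⁻³
  low-carbon steel: M = 0.760×10⁻³
  gray cast iron: M = 0.709×10⁻³
Silicon carbide ranks first.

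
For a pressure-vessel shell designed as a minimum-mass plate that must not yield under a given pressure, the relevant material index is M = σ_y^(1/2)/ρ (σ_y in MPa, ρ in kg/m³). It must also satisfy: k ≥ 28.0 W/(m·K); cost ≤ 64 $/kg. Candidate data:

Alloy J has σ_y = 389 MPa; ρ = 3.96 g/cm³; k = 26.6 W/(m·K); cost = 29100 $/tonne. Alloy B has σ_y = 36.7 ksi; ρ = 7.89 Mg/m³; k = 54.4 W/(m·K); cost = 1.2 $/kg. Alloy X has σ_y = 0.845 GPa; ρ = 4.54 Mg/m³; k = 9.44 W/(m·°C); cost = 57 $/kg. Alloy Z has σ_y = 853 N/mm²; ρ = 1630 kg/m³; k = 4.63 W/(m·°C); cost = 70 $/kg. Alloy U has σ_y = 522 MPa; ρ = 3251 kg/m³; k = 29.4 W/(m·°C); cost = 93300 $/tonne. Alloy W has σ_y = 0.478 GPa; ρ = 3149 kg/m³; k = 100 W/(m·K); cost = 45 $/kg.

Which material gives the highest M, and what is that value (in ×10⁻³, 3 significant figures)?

Screen on constraints: k ≥ 28.0 W/(m·K); cost ≤ 64 $/kg. Survivors: alloy B, alloy W.
Putting every candidate on a common basis:
  alloy B: σ_y = 253.0 MPa, ρ = 7890 kg/m³
  alloy W: σ_y = 478.0 MPa, ρ = 3149 kg/m³
  alloy W: M = 6.94×10⁻³
  alloy B: M = 2.02×10⁻³
Alloy W ranks first.

alloy W, M = 6.94×10⁻³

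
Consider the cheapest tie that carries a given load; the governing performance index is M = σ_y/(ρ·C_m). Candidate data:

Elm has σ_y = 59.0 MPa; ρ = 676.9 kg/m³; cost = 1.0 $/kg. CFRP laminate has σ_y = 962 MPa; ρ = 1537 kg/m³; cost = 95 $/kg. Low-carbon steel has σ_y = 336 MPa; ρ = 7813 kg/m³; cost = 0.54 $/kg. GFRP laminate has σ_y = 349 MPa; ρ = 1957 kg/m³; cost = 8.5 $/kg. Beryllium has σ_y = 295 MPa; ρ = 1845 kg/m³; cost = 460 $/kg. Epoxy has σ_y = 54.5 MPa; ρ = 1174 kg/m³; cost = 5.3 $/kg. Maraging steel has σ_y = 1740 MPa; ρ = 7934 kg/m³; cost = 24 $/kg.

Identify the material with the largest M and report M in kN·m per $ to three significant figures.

Per-candidate index values:
  elm: M = 87.2 kN·m per $
  low-carbon steel: M = 79.6 kN·m per $
  GFRP laminate: M = 21.0 kN·m per $
  maraging steel: M = 9.14 kN·m per $
  epoxy: M = 8.76 kN·m per $
  CFRP laminate: M = 6.59 kN·m per $
  beryllium: M = 0.348 kN·m per $
Highest index: elm.

elm, M = 87.2 kN·m per $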